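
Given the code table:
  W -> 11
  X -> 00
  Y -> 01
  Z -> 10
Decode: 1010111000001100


Decoding:
10 -> Z
10 -> Z
11 -> W
10 -> Z
00 -> X
00 -> X
11 -> W
00 -> X


Result: ZZWZXXWX


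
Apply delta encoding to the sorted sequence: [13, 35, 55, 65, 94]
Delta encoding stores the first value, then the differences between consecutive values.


First value: 13
Deltas:
  35 - 13 = 22
  55 - 35 = 20
  65 - 55 = 10
  94 - 65 = 29


Delta encoded: [13, 22, 20, 10, 29]


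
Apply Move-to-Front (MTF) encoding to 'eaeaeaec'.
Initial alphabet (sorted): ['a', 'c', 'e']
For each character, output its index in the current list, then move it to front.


MTF encoding:
'e': index 2 in ['a', 'c', 'e'] -> ['e', 'a', 'c']
'a': index 1 in ['e', 'a', 'c'] -> ['a', 'e', 'c']
'e': index 1 in ['a', 'e', 'c'] -> ['e', 'a', 'c']
'a': index 1 in ['e', 'a', 'c'] -> ['a', 'e', 'c']
'e': index 1 in ['a', 'e', 'c'] -> ['e', 'a', 'c']
'a': index 1 in ['e', 'a', 'c'] -> ['a', 'e', 'c']
'e': index 1 in ['a', 'e', 'c'] -> ['e', 'a', 'c']
'c': index 2 in ['e', 'a', 'c'] -> ['c', 'e', 'a']


Output: [2, 1, 1, 1, 1, 1, 1, 2]


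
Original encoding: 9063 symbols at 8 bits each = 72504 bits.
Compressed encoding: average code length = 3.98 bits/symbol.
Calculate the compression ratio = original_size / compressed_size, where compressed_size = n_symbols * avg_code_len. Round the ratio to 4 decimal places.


original_size = n_symbols * orig_bits = 9063 * 8 = 72504 bits
compressed_size = n_symbols * avg_code_len = 9063 * 3.98 = 36070.74 bits
ratio = original_size / compressed_size = 72504 / 36070.74 = 2.0101

Compression ratio = 2.0101


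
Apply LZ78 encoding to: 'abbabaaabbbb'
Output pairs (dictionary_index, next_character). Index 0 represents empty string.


LZ78 encoding steps:
Dictionary: {0: ''}
Step 1: w='' (idx 0), next='a' -> output (0, 'a'), add 'a' as idx 1
Step 2: w='' (idx 0), next='b' -> output (0, 'b'), add 'b' as idx 2
Step 3: w='b' (idx 2), next='a' -> output (2, 'a'), add 'ba' as idx 3
Step 4: w='ba' (idx 3), next='a' -> output (3, 'a'), add 'baa' as idx 4
Step 5: w='a' (idx 1), next='b' -> output (1, 'b'), add 'ab' as idx 5
Step 6: w='b' (idx 2), next='b' -> output (2, 'b'), add 'bb' as idx 6
Step 7: w='b' (idx 2), end of input -> output (2, '')


Encoded: [(0, 'a'), (0, 'b'), (2, 'a'), (3, 'a'), (1, 'b'), (2, 'b'), (2, '')]


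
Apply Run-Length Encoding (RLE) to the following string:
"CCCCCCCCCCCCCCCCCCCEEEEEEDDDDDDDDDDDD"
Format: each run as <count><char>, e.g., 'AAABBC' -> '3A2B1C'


Scanning runs left to right:
  i=0: run of 'C' x 19 -> '19C'
  i=19: run of 'E' x 6 -> '6E'
  i=25: run of 'D' x 12 -> '12D'

RLE = 19C6E12D


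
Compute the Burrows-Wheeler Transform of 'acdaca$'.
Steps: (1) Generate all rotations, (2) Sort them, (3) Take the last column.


Rotations (sorted):
  0: $acdaca -> last char: a
  1: a$acdac -> last char: c
  2: aca$acd -> last char: d
  3: acdaca$ -> last char: $
  4: ca$acda -> last char: a
  5: cdaca$a -> last char: a
  6: daca$ac -> last char: c


BWT = acd$aac


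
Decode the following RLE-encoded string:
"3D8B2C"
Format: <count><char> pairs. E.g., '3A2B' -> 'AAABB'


Expanding each <count><char> pair:
  3D -> 'DDD'
  8B -> 'BBBBBBBB'
  2C -> 'CC'

Decoded = DDDBBBBBBBBCC


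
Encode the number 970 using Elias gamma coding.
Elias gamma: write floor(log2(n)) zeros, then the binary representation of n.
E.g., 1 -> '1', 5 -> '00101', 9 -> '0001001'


num_bits = floor(log2(970)) + 1 = 10
leading_zeros = num_bits - 1 = 9
binary(970) = 1111001010

Elias gamma(970) = '000000000' + '1111001010' = 0000000001111001010 (19 bits)


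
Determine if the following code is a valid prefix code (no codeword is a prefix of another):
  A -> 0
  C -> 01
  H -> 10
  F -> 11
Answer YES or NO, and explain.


Checking each pair (does one codeword prefix another?):
  A='0' vs C='01': prefix -- VIOLATION

NO -- this is NOT a valid prefix code. A (0) is a prefix of C (01).


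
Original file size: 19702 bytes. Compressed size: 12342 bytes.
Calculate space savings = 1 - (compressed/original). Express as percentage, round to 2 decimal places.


ratio = compressed/original = 12342/19702 = 0.626434
savings = 1 - ratio = 1 - 0.626434 = 0.373566
as a percentage: 0.373566 * 100 = 37.36%

Space savings = 1 - 12342/19702 = 37.36%


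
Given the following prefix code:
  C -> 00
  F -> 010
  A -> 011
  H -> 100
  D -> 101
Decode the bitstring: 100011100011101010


Decoding step by step:
Bits 100 -> H
Bits 011 -> A
Bits 100 -> H
Bits 011 -> A
Bits 101 -> D
Bits 010 -> F


Decoded message: HAHADF


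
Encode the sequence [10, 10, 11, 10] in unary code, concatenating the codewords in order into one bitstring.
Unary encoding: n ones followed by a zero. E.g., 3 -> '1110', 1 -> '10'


Encode each number as n ones followed by a terminating 0:
  10 -> 11111111110 (11 bits)
  10 -> 11111111110 (11 bits)
  11 -> 111111111110 (12 bits)
  10 -> 11111111110 (11 bits)
Total length = 11 + 11 + 12 + 11 = 45 bits.

Unary([10, 10, 11, 10]) = 111111111101111111111011111111111011111111110 (45 bits)


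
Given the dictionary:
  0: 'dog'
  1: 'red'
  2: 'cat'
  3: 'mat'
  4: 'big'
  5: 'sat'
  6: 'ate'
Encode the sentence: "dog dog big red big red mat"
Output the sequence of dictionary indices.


Look up each word in the dictionary:
  'dog' -> 0
  'dog' -> 0
  'big' -> 4
  'red' -> 1
  'big' -> 4
  'red' -> 1
  'mat' -> 3

Encoded: [0, 0, 4, 1, 4, 1, 3]


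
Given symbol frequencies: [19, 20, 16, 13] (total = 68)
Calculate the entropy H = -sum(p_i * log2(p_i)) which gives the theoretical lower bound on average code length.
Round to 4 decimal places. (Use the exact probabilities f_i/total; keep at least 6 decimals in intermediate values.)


Per-symbol terms -p_i * log2(p_i) with p_i = f_i/68:
  p = 19/68 = 0.279412: log2(p) = -1.839535, -p*log2(p) = 0.513988
  p = 20/68 = 0.294118: log2(p) = -1.765535, -p*log2(p) = 0.519275
  p = 16/68 = 0.235294: log2(p) = -2.087463, -p*log2(p) = 0.491168
  p = 13/68 = 0.191176: log2(p) = -2.387023, -p*log2(p) = 0.456343
H = 0.513988 + 0.519275 + 0.491168 + 0.456343 = 1.980774

H = 1.9808 bits/symbol


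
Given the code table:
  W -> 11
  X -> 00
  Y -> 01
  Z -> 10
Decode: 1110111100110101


Decoding:
11 -> W
10 -> Z
11 -> W
11 -> W
00 -> X
11 -> W
01 -> Y
01 -> Y


Result: WZWWXWYY


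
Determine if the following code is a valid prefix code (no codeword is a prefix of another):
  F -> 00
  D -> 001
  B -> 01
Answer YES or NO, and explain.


Checking each pair (does one codeword prefix another?):
  F='00' vs D='001': prefix -- VIOLATION

NO -- this is NOT a valid prefix code. F (00) is a prefix of D (001).


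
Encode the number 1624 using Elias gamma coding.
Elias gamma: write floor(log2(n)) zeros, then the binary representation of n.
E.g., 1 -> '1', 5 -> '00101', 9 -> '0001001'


num_bits = floor(log2(1624)) + 1 = 11
leading_zeros = num_bits - 1 = 10
binary(1624) = 11001011000

Elias gamma(1624) = '0000000000' + '11001011000' = 000000000011001011000 (21 bits)


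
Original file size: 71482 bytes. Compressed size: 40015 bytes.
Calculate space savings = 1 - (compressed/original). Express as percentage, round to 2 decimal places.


ratio = compressed/original = 40015/71482 = 0.559791
savings = 1 - ratio = 1 - 0.559791 = 0.440209
as a percentage: 0.440209 * 100 = 44.02%

Space savings = 1 - 40015/71482 = 44.02%


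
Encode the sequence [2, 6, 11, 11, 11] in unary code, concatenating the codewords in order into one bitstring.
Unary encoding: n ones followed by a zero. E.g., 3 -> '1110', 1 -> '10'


Encode each number as n ones followed by a terminating 0:
  2 -> 110 (3 bits)
  6 -> 1111110 (7 bits)
  11 -> 111111111110 (12 bits)
  11 -> 111111111110 (12 bits)
  11 -> 111111111110 (12 bits)
Total length = 3 + 7 + 12 + 12 + 12 = 46 bits.

Unary([2, 6, 11, 11, 11]) = 1101111110111111111110111111111110111111111110 (46 bits)


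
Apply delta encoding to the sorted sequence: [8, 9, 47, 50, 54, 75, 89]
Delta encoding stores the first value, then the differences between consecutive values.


First value: 8
Deltas:
  9 - 8 = 1
  47 - 9 = 38
  50 - 47 = 3
  54 - 50 = 4
  75 - 54 = 21
  89 - 75 = 14


Delta encoded: [8, 1, 38, 3, 4, 21, 14]


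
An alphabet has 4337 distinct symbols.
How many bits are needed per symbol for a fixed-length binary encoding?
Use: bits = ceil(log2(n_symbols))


log2(4337) = 12.0825
Bracket: 2^12 = 4096 < 4337 <= 2^13 = 8192
So ceil(log2(4337)) = 13

bits = ceil(log2(4337)) = ceil(12.0825) = 13 bits


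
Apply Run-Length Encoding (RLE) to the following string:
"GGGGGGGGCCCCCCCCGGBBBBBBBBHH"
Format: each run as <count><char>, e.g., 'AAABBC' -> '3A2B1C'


Scanning runs left to right:
  i=0: run of 'G' x 8 -> '8G'
  i=8: run of 'C' x 8 -> '8C'
  i=16: run of 'G' x 2 -> '2G'
  i=18: run of 'B' x 8 -> '8B'
  i=26: run of 'H' x 2 -> '2H'

RLE = 8G8C2G8B2H


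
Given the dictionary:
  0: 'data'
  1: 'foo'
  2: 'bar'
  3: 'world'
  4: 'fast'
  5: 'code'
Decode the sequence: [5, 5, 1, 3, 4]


Look up each index in the dictionary:
  5 -> 'code'
  5 -> 'code'
  1 -> 'foo'
  3 -> 'world'
  4 -> 'fast'

Decoded: "code code foo world fast"


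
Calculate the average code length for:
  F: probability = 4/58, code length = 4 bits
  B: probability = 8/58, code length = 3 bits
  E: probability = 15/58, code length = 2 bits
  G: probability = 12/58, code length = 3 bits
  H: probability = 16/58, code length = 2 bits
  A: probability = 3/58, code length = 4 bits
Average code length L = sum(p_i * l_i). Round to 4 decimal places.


Weighted contributions p_i * l_i:
  F: (4/58) * 4 = 16/58
  B: (8/58) * 3 = 24/58
  E: (15/58) * 2 = 30/58
  G: (12/58) * 3 = 36/58
  H: (16/58) * 2 = 32/58
  A: (3/58) * 4 = 12/58
Sum = (16 + 24 + 30 + 36 + 32 + 12)/58 = 150/58

L = 150/58 = 2.5862 bits/symbol


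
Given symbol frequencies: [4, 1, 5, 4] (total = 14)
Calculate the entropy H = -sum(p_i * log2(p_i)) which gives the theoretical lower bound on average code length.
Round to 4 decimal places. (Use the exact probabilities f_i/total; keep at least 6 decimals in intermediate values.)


Per-symbol terms -p_i * log2(p_i) with p_i = f_i/14:
  p = 4/14 = 0.285714: log2(p) = -1.807355, -p*log2(p) = 0.516387
  p = 1/14 = 0.071429: log2(p) = -3.807355, -p*log2(p) = 0.271954
  p = 5/14 = 0.357143: log2(p) = -1.485427, -p*log2(p) = 0.530510
  p = 4/14 = 0.285714: log2(p) = -1.807355, -p*log2(p) = 0.516387
H = 0.516387 + 0.271954 + 0.530510 + 0.516387 = 1.835238

H = 1.8352 bits/symbol


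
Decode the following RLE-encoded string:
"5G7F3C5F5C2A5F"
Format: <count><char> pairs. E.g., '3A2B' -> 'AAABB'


Expanding each <count><char> pair:
  5G -> 'GGGGG'
  7F -> 'FFFFFFF'
  3C -> 'CCC'
  5F -> 'FFFFF'
  5C -> 'CCCCC'
  2A -> 'AA'
  5F -> 'FFFFF'

Decoded = GGGGGFFFFFFFCCCFFFFFCCCCCAAFFFFF


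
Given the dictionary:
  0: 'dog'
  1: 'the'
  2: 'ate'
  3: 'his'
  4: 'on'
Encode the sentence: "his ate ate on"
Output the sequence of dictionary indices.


Look up each word in the dictionary:
  'his' -> 3
  'ate' -> 2
  'ate' -> 2
  'on' -> 4

Encoded: [3, 2, 2, 4]


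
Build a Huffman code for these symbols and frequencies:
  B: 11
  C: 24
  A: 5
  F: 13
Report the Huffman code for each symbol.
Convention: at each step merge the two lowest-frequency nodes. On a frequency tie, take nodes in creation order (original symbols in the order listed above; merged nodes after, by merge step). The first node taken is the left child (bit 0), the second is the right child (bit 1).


Huffman tree construction:
Step 1: Merge A(5) + B(11) = 16
Step 2: Merge F(13) + (A+B)(16) = 29
Step 3: Merge C(24) + (F+(A+B))(29) = 53
Read each symbol's code off the tree from the root (left child = 0, right child = 1).

Codes:
  B: 111 (length 3)
  C: 0 (length 1)
  A: 110 (length 3)
  F: 10 (length 2)
Average code length: 98/53 = 1.8491 bits/symbol


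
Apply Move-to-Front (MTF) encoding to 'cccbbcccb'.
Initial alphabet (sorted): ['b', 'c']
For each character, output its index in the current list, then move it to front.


MTF encoding:
'c': index 1 in ['b', 'c'] -> ['c', 'b']
'c': index 0 in ['c', 'b'] -> ['c', 'b']
'c': index 0 in ['c', 'b'] -> ['c', 'b']
'b': index 1 in ['c', 'b'] -> ['b', 'c']
'b': index 0 in ['b', 'c'] -> ['b', 'c']
'c': index 1 in ['b', 'c'] -> ['c', 'b']
'c': index 0 in ['c', 'b'] -> ['c', 'b']
'c': index 0 in ['c', 'b'] -> ['c', 'b']
'b': index 1 in ['c', 'b'] -> ['b', 'c']


Output: [1, 0, 0, 1, 0, 1, 0, 0, 1]


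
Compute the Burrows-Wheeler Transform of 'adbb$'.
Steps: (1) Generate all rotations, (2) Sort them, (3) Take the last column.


Rotations (sorted):
  0: $adbb -> last char: b
  1: adbb$ -> last char: $
  2: b$adb -> last char: b
  3: bb$ad -> last char: d
  4: dbb$a -> last char: a


BWT = b$bda


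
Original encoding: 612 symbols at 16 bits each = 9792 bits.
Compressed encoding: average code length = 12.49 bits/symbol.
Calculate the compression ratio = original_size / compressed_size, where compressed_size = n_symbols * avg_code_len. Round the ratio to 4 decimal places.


original_size = n_symbols * orig_bits = 612 * 16 = 9792 bits
compressed_size = n_symbols * avg_code_len = 612 * 12.49 = 7643.88 bits
ratio = original_size / compressed_size = 9792 / 7643.88 = 1.281

Compression ratio = 1.281


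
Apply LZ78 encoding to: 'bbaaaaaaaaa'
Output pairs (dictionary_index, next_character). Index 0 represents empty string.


LZ78 encoding steps:
Dictionary: {0: ''}
Step 1: w='' (idx 0), next='b' -> output (0, 'b'), add 'b' as idx 1
Step 2: w='b' (idx 1), next='a' -> output (1, 'a'), add 'ba' as idx 2
Step 3: w='' (idx 0), next='a' -> output (0, 'a'), add 'a' as idx 3
Step 4: w='a' (idx 3), next='a' -> output (3, 'a'), add 'aa' as idx 4
Step 5: w='aa' (idx 4), next='a' -> output (4, 'a'), add 'aaa' as idx 5
Step 6: w='aa' (idx 4), end of input -> output (4, '')


Encoded: [(0, 'b'), (1, 'a'), (0, 'a'), (3, 'a'), (4, 'a'), (4, '')]


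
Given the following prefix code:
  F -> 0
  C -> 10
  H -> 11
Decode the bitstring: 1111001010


Decoding step by step:
Bits 11 -> H
Bits 11 -> H
Bits 0 -> F
Bits 0 -> F
Bits 10 -> C
Bits 10 -> C


Decoded message: HHFFCC


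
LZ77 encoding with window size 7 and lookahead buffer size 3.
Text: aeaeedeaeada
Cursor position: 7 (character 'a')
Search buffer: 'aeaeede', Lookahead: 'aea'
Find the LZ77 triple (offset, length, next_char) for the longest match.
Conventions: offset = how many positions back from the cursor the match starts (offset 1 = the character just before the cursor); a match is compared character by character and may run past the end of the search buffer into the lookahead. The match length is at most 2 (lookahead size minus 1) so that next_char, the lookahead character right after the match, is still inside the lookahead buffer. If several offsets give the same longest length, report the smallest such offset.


Try each offset into the search buffer:
  offset=1 (pos 6, char 'e'): match length 0
  offset=2 (pos 5, char 'd'): match length 0
  offset=3 (pos 4, char 'e'): match length 0
  offset=4 (pos 3, char 'e'): match length 0
  offset=5 (pos 2, char 'a'): match length 2
  offset=6 (pos 1, char 'e'): match length 0
  offset=7 (pos 0, char 'a'): match length 2
Longest match has length 2, found at offsets 5, 7; take the smallest, offset 5.
next_char = character at position 7 + 2 = 9 -> 'a'

Best match: offset=5, length=2 (matching 'ae' starting at position 2)
LZ77 triple: (5, 2, 'a')


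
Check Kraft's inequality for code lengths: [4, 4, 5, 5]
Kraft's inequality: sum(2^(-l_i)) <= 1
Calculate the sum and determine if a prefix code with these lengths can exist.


Sum = 2^(-4) + 2^(-4) + 2^(-5) + 2^(-5)
    = 0.0625 + 0.0625 + 0.03125 + 0.03125
    = 6/32 = 0.1875
Since 0.1875 <= 1, Kraft's inequality IS satisfied.
A prefix code with these lengths CAN exist.

Kraft sum = 0.1875. Satisfied.


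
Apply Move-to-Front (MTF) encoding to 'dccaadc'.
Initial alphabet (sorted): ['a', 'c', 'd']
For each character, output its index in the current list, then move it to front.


MTF encoding:
'd': index 2 in ['a', 'c', 'd'] -> ['d', 'a', 'c']
'c': index 2 in ['d', 'a', 'c'] -> ['c', 'd', 'a']
'c': index 0 in ['c', 'd', 'a'] -> ['c', 'd', 'a']
'a': index 2 in ['c', 'd', 'a'] -> ['a', 'c', 'd']
'a': index 0 in ['a', 'c', 'd'] -> ['a', 'c', 'd']
'd': index 2 in ['a', 'c', 'd'] -> ['d', 'a', 'c']
'c': index 2 in ['d', 'a', 'c'] -> ['c', 'd', 'a']


Output: [2, 2, 0, 2, 0, 2, 2]


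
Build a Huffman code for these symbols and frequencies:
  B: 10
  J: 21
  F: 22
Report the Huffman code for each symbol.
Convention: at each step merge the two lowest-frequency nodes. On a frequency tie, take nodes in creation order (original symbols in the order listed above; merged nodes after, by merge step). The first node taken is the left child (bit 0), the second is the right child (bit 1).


Huffman tree construction:
Step 1: Merge B(10) + J(21) = 31
Step 2: Merge F(22) + (B+J)(31) = 53
Read each symbol's code off the tree from the root (left child = 0, right child = 1).

Codes:
  B: 10 (length 2)
  J: 11 (length 2)
  F: 0 (length 1)
Average code length: 84/53 = 1.5849 bits/symbol


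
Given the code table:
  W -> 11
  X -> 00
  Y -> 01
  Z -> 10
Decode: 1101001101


Decoding:
11 -> W
01 -> Y
00 -> X
11 -> W
01 -> Y


Result: WYXWY


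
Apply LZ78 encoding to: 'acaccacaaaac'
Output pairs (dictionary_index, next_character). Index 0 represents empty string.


LZ78 encoding steps:
Dictionary: {0: ''}
Step 1: w='' (idx 0), next='a' -> output (0, 'a'), add 'a' as idx 1
Step 2: w='' (idx 0), next='c' -> output (0, 'c'), add 'c' as idx 2
Step 3: w='a' (idx 1), next='c' -> output (1, 'c'), add 'ac' as idx 3
Step 4: w='c' (idx 2), next='a' -> output (2, 'a'), add 'ca' as idx 4
Step 5: w='ca' (idx 4), next='a' -> output (4, 'a'), add 'caa' as idx 5
Step 6: w='a' (idx 1), next='a' -> output (1, 'a'), add 'aa' as idx 6
Step 7: w='c' (idx 2), end of input -> output (2, '')


Encoded: [(0, 'a'), (0, 'c'), (1, 'c'), (2, 'a'), (4, 'a'), (1, 'a'), (2, '')]


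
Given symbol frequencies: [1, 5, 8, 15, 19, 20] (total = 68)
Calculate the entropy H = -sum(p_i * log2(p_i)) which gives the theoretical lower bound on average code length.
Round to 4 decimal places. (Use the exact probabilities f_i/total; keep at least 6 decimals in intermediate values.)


Per-symbol terms -p_i * log2(p_i) with p_i = f_i/68:
  p = 1/68 = 0.014706: log2(p) = -6.087463, -p*log2(p) = 0.089522
  p = 5/68 = 0.073529: log2(p) = -3.765535, -p*log2(p) = 0.276878
  p = 8/68 = 0.117647: log2(p) = -3.087463, -p*log2(p) = 0.363231
  p = 15/68 = 0.220588: log2(p) = -2.180572, -p*log2(p) = 0.481009
  p = 19/68 = 0.279412: log2(p) = -1.839535, -p*log2(p) = 0.513988
  p = 20/68 = 0.294118: log2(p) = -1.765535, -p*log2(p) = 0.519275
H = 0.089522 + 0.276878 + 0.363231 + 0.481009 + 0.513988 + 0.519275 = 2.243903

H = 2.2439 bits/symbol


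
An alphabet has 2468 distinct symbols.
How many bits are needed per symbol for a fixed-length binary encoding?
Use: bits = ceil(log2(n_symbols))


log2(2468) = 11.2691
Bracket: 2^11 = 2048 < 2468 <= 2^12 = 4096
So ceil(log2(2468)) = 12

bits = ceil(log2(2468)) = ceil(11.2691) = 12 bits


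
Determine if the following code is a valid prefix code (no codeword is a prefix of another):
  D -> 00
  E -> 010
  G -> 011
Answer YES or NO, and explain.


Checking each pair (does one codeword prefix another?):
  D='00' vs E='010': no prefix
  D='00' vs G='011': no prefix
  E='010' vs D='00': no prefix
  E='010' vs G='011': no prefix
  G='011' vs D='00': no prefix
  G='011' vs E='010': no prefix
No violation found over all pairs.

YES -- this is a valid prefix code. No codeword is a prefix of any other codeword.


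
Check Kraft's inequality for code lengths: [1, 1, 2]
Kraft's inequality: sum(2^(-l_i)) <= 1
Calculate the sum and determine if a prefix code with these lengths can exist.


Sum = 2^(-1) + 2^(-1) + 2^(-2)
    = 0.5 + 0.5 + 0.25
    = 5/4 = 1.25
Since 1.25 > 1, Kraft's inequality is NOT satisfied.
A prefix code with these lengths CANNOT exist.

Kraft sum = 1.25. Not satisfied.


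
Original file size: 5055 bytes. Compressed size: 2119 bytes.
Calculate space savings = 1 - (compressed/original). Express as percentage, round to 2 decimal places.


ratio = compressed/original = 2119/5055 = 0.419189
savings = 1 - ratio = 1 - 0.419189 = 0.580811
as a percentage: 0.580811 * 100 = 58.08%

Space savings = 1 - 2119/5055 = 58.08%


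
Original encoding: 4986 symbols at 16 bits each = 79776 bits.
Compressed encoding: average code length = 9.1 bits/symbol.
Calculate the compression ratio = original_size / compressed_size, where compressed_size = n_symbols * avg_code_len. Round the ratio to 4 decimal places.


original_size = n_symbols * orig_bits = 4986 * 16 = 79776 bits
compressed_size = n_symbols * avg_code_len = 4986 * 9.1 = 45372.6 bits
ratio = original_size / compressed_size = 79776 / 45372.6 = 1.7582

Compression ratio = 1.7582


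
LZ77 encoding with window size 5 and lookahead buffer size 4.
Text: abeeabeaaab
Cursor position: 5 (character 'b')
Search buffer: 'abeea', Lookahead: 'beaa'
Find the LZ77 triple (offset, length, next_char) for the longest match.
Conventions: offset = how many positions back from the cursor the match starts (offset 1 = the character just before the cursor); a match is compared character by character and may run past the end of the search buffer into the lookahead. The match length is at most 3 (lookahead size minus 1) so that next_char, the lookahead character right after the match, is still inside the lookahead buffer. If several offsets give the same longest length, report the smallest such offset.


Try each offset into the search buffer:
  offset=1 (pos 4, char 'a'): match length 0
  offset=2 (pos 3, char 'e'): match length 0
  offset=3 (pos 2, char 'e'): match length 0
  offset=4 (pos 1, char 'b'): match length 2
  offset=5 (pos 0, char 'a'): match length 0
Longest match has length 2 at offset 4.
next_char = character at position 5 + 2 = 7 -> 'a'

Best match: offset=4, length=2 (matching 'be' starting at position 1)
LZ77 triple: (4, 2, 'a')


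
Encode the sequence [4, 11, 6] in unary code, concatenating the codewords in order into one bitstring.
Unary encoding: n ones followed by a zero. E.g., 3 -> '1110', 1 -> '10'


Encode each number as n ones followed by a terminating 0:
  4 -> 11110 (5 bits)
  11 -> 111111111110 (12 bits)
  6 -> 1111110 (7 bits)
Total length = 5 + 12 + 7 = 24 bits.

Unary([4, 11, 6]) = 111101111111111101111110 (24 bits)


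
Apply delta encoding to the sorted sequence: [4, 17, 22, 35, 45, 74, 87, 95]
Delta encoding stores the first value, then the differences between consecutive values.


First value: 4
Deltas:
  17 - 4 = 13
  22 - 17 = 5
  35 - 22 = 13
  45 - 35 = 10
  74 - 45 = 29
  87 - 74 = 13
  95 - 87 = 8


Delta encoded: [4, 13, 5, 13, 10, 29, 13, 8]


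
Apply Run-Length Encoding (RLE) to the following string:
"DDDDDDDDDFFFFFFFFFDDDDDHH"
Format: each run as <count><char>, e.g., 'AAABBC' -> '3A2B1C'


Scanning runs left to right:
  i=0: run of 'D' x 9 -> '9D'
  i=9: run of 'F' x 9 -> '9F'
  i=18: run of 'D' x 5 -> '5D'
  i=23: run of 'H' x 2 -> '2H'

RLE = 9D9F5D2H


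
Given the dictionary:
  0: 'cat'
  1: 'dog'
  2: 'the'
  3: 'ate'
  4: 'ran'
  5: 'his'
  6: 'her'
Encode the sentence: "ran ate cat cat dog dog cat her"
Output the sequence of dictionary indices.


Look up each word in the dictionary:
  'ran' -> 4
  'ate' -> 3
  'cat' -> 0
  'cat' -> 0
  'dog' -> 1
  'dog' -> 1
  'cat' -> 0
  'her' -> 6

Encoded: [4, 3, 0, 0, 1, 1, 0, 6]


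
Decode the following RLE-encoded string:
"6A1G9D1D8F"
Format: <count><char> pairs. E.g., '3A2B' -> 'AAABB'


Expanding each <count><char> pair:
  6A -> 'AAAAAA'
  1G -> 'G'
  9D -> 'DDDDDDDDD'
  1D -> 'D'
  8F -> 'FFFFFFFF'

Decoded = AAAAAAGDDDDDDDDDDFFFFFFFF


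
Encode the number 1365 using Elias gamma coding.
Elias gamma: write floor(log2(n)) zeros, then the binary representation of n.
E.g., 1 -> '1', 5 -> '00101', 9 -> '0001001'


num_bits = floor(log2(1365)) + 1 = 11
leading_zeros = num_bits - 1 = 10
binary(1365) = 10101010101

Elias gamma(1365) = '0000000000' + '10101010101' = 000000000010101010101 (21 bits)


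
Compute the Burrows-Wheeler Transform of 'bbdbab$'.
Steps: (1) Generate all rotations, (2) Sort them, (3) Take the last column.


Rotations (sorted):
  0: $bbdbab -> last char: b
  1: ab$bbdb -> last char: b
  2: b$bbdba -> last char: a
  3: bab$bbd -> last char: d
  4: bbdbab$ -> last char: $
  5: bdbab$b -> last char: b
  6: dbab$bb -> last char: b


BWT = bbad$bb


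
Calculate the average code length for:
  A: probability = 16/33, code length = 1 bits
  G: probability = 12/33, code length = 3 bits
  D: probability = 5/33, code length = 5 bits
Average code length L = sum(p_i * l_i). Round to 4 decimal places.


Weighted contributions p_i * l_i:
  A: (16/33) * 1 = 16/33
  G: (12/33) * 3 = 36/33
  D: (5/33) * 5 = 25/33
Sum = (16 + 36 + 25)/33 = 77/33

L = 77/33 = 2.3333 bits/symbol


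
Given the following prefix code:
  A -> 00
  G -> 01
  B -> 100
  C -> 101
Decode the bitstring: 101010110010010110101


Decoding step by step:
Bits 101 -> C
Bits 01 -> G
Bits 01 -> G
Bits 100 -> B
Bits 100 -> B
Bits 101 -> C
Bits 101 -> C
Bits 01 -> G


Decoded message: CGGBBCCG


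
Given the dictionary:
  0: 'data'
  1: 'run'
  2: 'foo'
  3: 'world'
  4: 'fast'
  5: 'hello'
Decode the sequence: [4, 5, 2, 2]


Look up each index in the dictionary:
  4 -> 'fast'
  5 -> 'hello'
  2 -> 'foo'
  2 -> 'foo'

Decoded: "fast hello foo foo"


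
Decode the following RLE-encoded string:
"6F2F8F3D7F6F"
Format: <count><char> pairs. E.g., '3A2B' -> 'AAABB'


Expanding each <count><char> pair:
  6F -> 'FFFFFF'
  2F -> 'FF'
  8F -> 'FFFFFFFF'
  3D -> 'DDD'
  7F -> 'FFFFFFF'
  6F -> 'FFFFFF'

Decoded = FFFFFFFFFFFFFFFFDDDFFFFFFFFFFFFF


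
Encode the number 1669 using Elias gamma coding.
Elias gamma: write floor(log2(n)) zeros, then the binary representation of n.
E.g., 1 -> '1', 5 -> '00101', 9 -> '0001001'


num_bits = floor(log2(1669)) + 1 = 11
leading_zeros = num_bits - 1 = 10
binary(1669) = 11010000101

Elias gamma(1669) = '0000000000' + '11010000101' = 000000000011010000101 (21 bits)


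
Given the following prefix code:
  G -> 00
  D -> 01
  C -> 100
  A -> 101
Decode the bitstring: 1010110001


Decoding step by step:
Bits 101 -> A
Bits 01 -> D
Bits 100 -> C
Bits 01 -> D


Decoded message: ADCD


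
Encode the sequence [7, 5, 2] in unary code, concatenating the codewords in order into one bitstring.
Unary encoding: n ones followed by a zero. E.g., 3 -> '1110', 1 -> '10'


Encode each number as n ones followed by a terminating 0:
  7 -> 11111110 (8 bits)
  5 -> 111110 (6 bits)
  2 -> 110 (3 bits)
Total length = 8 + 6 + 3 = 17 bits.

Unary([7, 5, 2]) = 11111110111110110 (17 bits)


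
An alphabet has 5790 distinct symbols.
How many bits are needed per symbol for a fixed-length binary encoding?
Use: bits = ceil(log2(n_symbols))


log2(5790) = 12.4993
Bracket: 2^12 = 4096 < 5790 <= 2^13 = 8192
So ceil(log2(5790)) = 13

bits = ceil(log2(5790)) = ceil(12.4993) = 13 bits


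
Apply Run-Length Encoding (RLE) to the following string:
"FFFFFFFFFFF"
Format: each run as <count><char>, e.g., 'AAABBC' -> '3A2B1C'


Scanning runs left to right:
  i=0: run of 'F' x 11 -> '11F'

RLE = 11F


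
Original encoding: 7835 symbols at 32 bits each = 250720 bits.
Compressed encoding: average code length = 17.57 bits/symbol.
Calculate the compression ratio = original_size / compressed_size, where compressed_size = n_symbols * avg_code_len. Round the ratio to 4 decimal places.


original_size = n_symbols * orig_bits = 7835 * 32 = 250720 bits
compressed_size = n_symbols * avg_code_len = 7835 * 17.57 = 137660.95 bits
ratio = original_size / compressed_size = 250720 / 137660.95 = 1.8213

Compression ratio = 1.8213


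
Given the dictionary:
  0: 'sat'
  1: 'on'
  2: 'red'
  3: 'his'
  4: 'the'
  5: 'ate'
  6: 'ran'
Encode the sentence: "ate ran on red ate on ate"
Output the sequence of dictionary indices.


Look up each word in the dictionary:
  'ate' -> 5
  'ran' -> 6
  'on' -> 1
  'red' -> 2
  'ate' -> 5
  'on' -> 1
  'ate' -> 5

Encoded: [5, 6, 1, 2, 5, 1, 5]


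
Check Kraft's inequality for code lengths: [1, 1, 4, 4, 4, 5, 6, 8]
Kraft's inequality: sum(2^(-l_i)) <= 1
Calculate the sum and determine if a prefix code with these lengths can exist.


Sum = 2^(-1) + 2^(-1) + 2^(-4) + 2^(-4) + 2^(-4) + 2^(-5) + 2^(-6) + 2^(-8)
    = 0.5 + 0.5 + 0.0625 + 0.0625 + 0.0625 + 0.03125 + 0.015625 + 0.00390625
    = 317/256 = 1.23828125
Since 1.23828125 > 1, Kraft's inequality is NOT satisfied.
A prefix code with these lengths CANNOT exist.

Kraft sum = 1.23828125. Not satisfied.


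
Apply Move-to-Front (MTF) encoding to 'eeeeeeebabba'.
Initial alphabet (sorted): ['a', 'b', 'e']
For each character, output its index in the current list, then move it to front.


MTF encoding:
'e': index 2 in ['a', 'b', 'e'] -> ['e', 'a', 'b']
'e': index 0 in ['e', 'a', 'b'] -> ['e', 'a', 'b']
'e': index 0 in ['e', 'a', 'b'] -> ['e', 'a', 'b']
'e': index 0 in ['e', 'a', 'b'] -> ['e', 'a', 'b']
'e': index 0 in ['e', 'a', 'b'] -> ['e', 'a', 'b']
'e': index 0 in ['e', 'a', 'b'] -> ['e', 'a', 'b']
'e': index 0 in ['e', 'a', 'b'] -> ['e', 'a', 'b']
'b': index 2 in ['e', 'a', 'b'] -> ['b', 'e', 'a']
'a': index 2 in ['b', 'e', 'a'] -> ['a', 'b', 'e']
'b': index 1 in ['a', 'b', 'e'] -> ['b', 'a', 'e']
'b': index 0 in ['b', 'a', 'e'] -> ['b', 'a', 'e']
'a': index 1 in ['b', 'a', 'e'] -> ['a', 'b', 'e']


Output: [2, 0, 0, 0, 0, 0, 0, 2, 2, 1, 0, 1]


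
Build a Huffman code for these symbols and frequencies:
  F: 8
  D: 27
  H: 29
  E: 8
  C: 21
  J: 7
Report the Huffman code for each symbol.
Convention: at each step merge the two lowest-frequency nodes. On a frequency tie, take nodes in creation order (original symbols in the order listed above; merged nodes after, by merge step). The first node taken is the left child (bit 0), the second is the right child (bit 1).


Huffman tree construction:
Step 1: Merge J(7) + F(8) = 15
Step 2: Merge E(8) + (J+F)(15) = 23
Step 3: Merge C(21) + (E+(J+F))(23) = 44
Step 4: Merge D(27) + H(29) = 56
Step 5: Merge (C+(E+(J+F)))(44) + (D+H)(56) = 100
Read each symbol's code off the tree from the root (left child = 0, right child = 1).

Codes:
  F: 0111 (length 4)
  D: 10 (length 2)
  H: 11 (length 2)
  E: 010 (length 3)
  C: 00 (length 2)
  J: 0110 (length 4)
Average code length: 238/100 = 2.3800 bits/symbol


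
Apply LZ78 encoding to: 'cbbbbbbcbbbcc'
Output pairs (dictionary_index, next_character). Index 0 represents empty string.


LZ78 encoding steps:
Dictionary: {0: ''}
Step 1: w='' (idx 0), next='c' -> output (0, 'c'), add 'c' as idx 1
Step 2: w='' (idx 0), next='b' -> output (0, 'b'), add 'b' as idx 2
Step 3: w='b' (idx 2), next='b' -> output (2, 'b'), add 'bb' as idx 3
Step 4: w='bb' (idx 3), next='b' -> output (3, 'b'), add 'bbb' as idx 4
Step 5: w='c' (idx 1), next='b' -> output (1, 'b'), add 'cb' as idx 5
Step 6: w='bb' (idx 3), next='c' -> output (3, 'c'), add 'bbc' as idx 6
Step 7: w='c' (idx 1), end of input -> output (1, '')


Encoded: [(0, 'c'), (0, 'b'), (2, 'b'), (3, 'b'), (1, 'b'), (3, 'c'), (1, '')]


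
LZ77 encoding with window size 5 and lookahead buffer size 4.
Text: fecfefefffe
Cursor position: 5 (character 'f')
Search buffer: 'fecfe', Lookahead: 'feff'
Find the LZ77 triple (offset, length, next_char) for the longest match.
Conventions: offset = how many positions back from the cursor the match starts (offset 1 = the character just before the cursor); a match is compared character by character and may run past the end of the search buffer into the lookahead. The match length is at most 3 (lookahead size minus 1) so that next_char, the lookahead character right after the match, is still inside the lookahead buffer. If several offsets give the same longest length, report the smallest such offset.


Try each offset into the search buffer:
  offset=1 (pos 4, char 'e'): match length 0
  offset=2 (pos 3, char 'f'): match length 3
  offset=3 (pos 2, char 'c'): match length 0
  offset=4 (pos 1, char 'e'): match length 0
  offset=5 (pos 0, char 'f'): match length 2
Longest match has length 3 at offset 2.
next_char = character at position 5 + 3 = 8 -> 'f'

Best match: offset=2, length=3 (matching 'fef' starting at position 3)
LZ77 triple: (2, 3, 'f')


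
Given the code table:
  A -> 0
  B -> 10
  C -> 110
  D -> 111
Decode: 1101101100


Decoding:
110 -> C
110 -> C
110 -> C
0 -> A


Result: CCCA


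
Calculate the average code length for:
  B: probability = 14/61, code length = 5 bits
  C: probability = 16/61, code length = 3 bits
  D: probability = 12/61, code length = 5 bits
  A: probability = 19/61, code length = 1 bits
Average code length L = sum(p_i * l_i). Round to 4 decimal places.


Weighted contributions p_i * l_i:
  B: (14/61) * 5 = 70/61
  C: (16/61) * 3 = 48/61
  D: (12/61) * 5 = 60/61
  A: (19/61) * 1 = 19/61
Sum = (70 + 48 + 60 + 19)/61 = 197/61

L = 197/61 = 3.2295 bits/symbol


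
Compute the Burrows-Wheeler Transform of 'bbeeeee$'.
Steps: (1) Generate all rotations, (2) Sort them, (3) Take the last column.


Rotations (sorted):
  0: $bbeeeee -> last char: e
  1: bbeeeee$ -> last char: $
  2: beeeee$b -> last char: b
  3: e$bbeeee -> last char: e
  4: ee$bbeee -> last char: e
  5: eee$bbee -> last char: e
  6: eeee$bbe -> last char: e
  7: eeeee$bb -> last char: b


BWT = e$beeeeb


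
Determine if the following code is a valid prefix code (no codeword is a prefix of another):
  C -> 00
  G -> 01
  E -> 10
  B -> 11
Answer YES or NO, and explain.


Checking each pair (does one codeword prefix another?):
  C='00' vs G='01': no prefix
  C='00' vs E='10': no prefix
  C='00' vs B='11': no prefix
  G='01' vs C='00': no prefix
  G='01' vs E='10': no prefix
  G='01' vs B='11': no prefix
  E='10' vs C='00': no prefix
  E='10' vs G='01': no prefix
  E='10' vs B='11': no prefix
  B='11' vs C='00': no prefix
  B='11' vs G='01': no prefix
  B='11' vs E='10': no prefix
No violation found over all pairs.

YES -- this is a valid prefix code. No codeword is a prefix of any other codeword.


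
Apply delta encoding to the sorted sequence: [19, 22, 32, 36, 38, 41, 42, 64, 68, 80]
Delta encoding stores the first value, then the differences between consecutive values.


First value: 19
Deltas:
  22 - 19 = 3
  32 - 22 = 10
  36 - 32 = 4
  38 - 36 = 2
  41 - 38 = 3
  42 - 41 = 1
  64 - 42 = 22
  68 - 64 = 4
  80 - 68 = 12


Delta encoded: [19, 3, 10, 4, 2, 3, 1, 22, 4, 12]


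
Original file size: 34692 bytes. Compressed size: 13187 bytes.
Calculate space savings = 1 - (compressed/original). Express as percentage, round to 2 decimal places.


ratio = compressed/original = 13187/34692 = 0.380116
savings = 1 - ratio = 1 - 0.380116 = 0.619884
as a percentage: 0.619884 * 100 = 61.99%

Space savings = 1 - 13187/34692 = 61.99%


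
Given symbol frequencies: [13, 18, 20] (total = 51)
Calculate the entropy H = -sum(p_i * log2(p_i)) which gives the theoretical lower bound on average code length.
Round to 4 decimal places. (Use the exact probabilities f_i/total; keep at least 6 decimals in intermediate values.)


Per-symbol terms -p_i * log2(p_i) with p_i = f_i/51:
  p = 13/51 = 0.254902: log2(p) = -1.971986, -p*log2(p) = 0.502663
  p = 18/51 = 0.352941: log2(p) = -1.502500, -p*log2(p) = 0.530294
  p = 20/51 = 0.392157: log2(p) = -1.350497, -p*log2(p) = 0.529607
H = 0.502663 + 0.530294 + 0.529607 = 1.562564

H = 1.5626 bits/symbol


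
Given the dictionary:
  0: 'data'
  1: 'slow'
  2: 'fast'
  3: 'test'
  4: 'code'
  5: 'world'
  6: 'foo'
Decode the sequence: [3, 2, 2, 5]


Look up each index in the dictionary:
  3 -> 'test'
  2 -> 'fast'
  2 -> 'fast'
  5 -> 'world'

Decoded: "test fast fast world"


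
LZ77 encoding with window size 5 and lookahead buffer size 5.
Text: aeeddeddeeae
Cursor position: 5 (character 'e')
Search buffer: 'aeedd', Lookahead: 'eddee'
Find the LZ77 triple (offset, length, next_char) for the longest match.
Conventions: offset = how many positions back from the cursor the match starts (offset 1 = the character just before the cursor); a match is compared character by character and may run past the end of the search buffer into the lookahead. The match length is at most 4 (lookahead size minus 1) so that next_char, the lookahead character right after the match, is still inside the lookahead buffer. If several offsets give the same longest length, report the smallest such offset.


Try each offset into the search buffer:
  offset=1 (pos 4, char 'd'): match length 0
  offset=2 (pos 3, char 'd'): match length 0
  offset=3 (pos 2, char 'e'): match length 4
  offset=4 (pos 1, char 'e'): match length 1
  offset=5 (pos 0, char 'a'): match length 0
Longest match has length 4 at offset 3.
next_char = character at position 5 + 4 = 9 -> 'e'

Best match: offset=3, length=4 (matching 'edde' starting at position 2)
LZ77 triple: (3, 4, 'e')


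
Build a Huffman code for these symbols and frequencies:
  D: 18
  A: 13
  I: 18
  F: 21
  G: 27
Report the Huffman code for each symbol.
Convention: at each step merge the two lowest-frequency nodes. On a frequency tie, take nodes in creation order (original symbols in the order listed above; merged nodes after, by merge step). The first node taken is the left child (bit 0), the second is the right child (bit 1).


Huffman tree construction:
Step 1: Merge A(13) + D(18) = 31
Step 2: Merge I(18) + F(21) = 39
Step 3: Merge G(27) + (A+D)(31) = 58
Step 4: Merge (I+F)(39) + (G+(A+D))(58) = 97
Read each symbol's code off the tree from the root (left child = 0, right child = 1).

Codes:
  D: 111 (length 3)
  A: 110 (length 3)
  I: 00 (length 2)
  F: 01 (length 2)
  G: 10 (length 2)
Average code length: 225/97 = 2.3196 bits/symbol


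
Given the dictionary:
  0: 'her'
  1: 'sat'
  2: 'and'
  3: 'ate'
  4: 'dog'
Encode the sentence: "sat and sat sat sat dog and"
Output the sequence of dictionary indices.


Look up each word in the dictionary:
  'sat' -> 1
  'and' -> 2
  'sat' -> 1
  'sat' -> 1
  'sat' -> 1
  'dog' -> 4
  'and' -> 2

Encoded: [1, 2, 1, 1, 1, 4, 2]


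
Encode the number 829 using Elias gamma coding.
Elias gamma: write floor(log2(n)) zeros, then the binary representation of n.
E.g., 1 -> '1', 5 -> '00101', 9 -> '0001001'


num_bits = floor(log2(829)) + 1 = 10
leading_zeros = num_bits - 1 = 9
binary(829) = 1100111101

Elias gamma(829) = '000000000' + '1100111101' = 0000000001100111101 (19 bits)


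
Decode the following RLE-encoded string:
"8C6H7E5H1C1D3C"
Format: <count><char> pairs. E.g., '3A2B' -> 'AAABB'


Expanding each <count><char> pair:
  8C -> 'CCCCCCCC'
  6H -> 'HHHHHH'
  7E -> 'EEEEEEE'
  5H -> 'HHHHH'
  1C -> 'C'
  1D -> 'D'
  3C -> 'CCC'

Decoded = CCCCCCCCHHHHHHEEEEEEEHHHHHCDCCC


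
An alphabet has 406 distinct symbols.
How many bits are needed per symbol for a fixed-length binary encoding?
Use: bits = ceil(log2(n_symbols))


log2(406) = 8.6653
Bracket: 2^8 = 256 < 406 <= 2^9 = 512
So ceil(log2(406)) = 9

bits = ceil(log2(406)) = ceil(8.6653) = 9 bits


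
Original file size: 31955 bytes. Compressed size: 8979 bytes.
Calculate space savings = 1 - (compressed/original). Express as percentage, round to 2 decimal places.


ratio = compressed/original = 8979/31955 = 0.280989
savings = 1 - ratio = 1 - 0.280989 = 0.719011
as a percentage: 0.719011 * 100 = 71.9%

Space savings = 1 - 8979/31955 = 71.9%


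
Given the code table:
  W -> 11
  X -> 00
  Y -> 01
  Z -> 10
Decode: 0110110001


Decoding:
01 -> Y
10 -> Z
11 -> W
00 -> X
01 -> Y


Result: YZWXY


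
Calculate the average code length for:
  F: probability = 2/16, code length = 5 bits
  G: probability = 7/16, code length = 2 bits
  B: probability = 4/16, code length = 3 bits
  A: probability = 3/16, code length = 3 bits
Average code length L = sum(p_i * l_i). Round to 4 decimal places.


Weighted contributions p_i * l_i:
  F: (2/16) * 5 = 10/16
  G: (7/16) * 2 = 14/16
  B: (4/16) * 3 = 12/16
  A: (3/16) * 3 = 9/16
Sum = (10 + 14 + 12 + 9)/16 = 45/16

L = 45/16 = 2.8125 bits/symbol
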